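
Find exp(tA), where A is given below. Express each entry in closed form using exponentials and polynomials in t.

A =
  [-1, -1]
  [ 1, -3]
e^{tA} =
  [t*exp(-2*t) + exp(-2*t), -t*exp(-2*t)]
  [t*exp(-2*t), -t*exp(-2*t) + exp(-2*t)]

Strategy: write A = P · J · P⁻¹ where J is a Jordan canonical form, so e^{tA} = P · e^{tJ} · P⁻¹, and e^{tJ} can be computed block-by-block.

A has Jordan form
J =
  [-2,  1]
  [ 0, -2]
(up to reordering of blocks).

Per-block formulas:
  For a 2×2 Jordan block J_2(-2): exp(t · J_2(-2)) = e^(-2t)·(I + t·N), where N is the 2×2 nilpotent shift.

After assembling e^{tJ} and conjugating by P, we get:

e^{tA} =
  [t*exp(-2*t) + exp(-2*t), -t*exp(-2*t)]
  [t*exp(-2*t), -t*exp(-2*t) + exp(-2*t)]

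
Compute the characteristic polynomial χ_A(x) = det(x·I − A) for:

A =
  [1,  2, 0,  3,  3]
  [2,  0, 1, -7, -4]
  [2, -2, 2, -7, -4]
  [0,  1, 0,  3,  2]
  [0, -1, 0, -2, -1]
x^5 - 5*x^4 + 10*x^3 - 10*x^2 + 5*x - 1

Expanding det(x·I − A) (e.g. by cofactor expansion or by noting that A is similar to its Jordan form J, which has the same characteristic polynomial as A) gives
  χ_A(x) = x^5 - 5*x^4 + 10*x^3 - 10*x^2 + 5*x - 1
which factors as (x - 1)^5. The eigenvalues (with algebraic multiplicities) are λ = 1 with multiplicity 5.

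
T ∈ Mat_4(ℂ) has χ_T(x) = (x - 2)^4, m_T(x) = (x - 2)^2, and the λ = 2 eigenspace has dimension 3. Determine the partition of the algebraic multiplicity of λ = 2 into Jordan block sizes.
Block sizes for λ = 2: [2, 1, 1]

Step 1 — from the characteristic polynomial, algebraic multiplicity of λ = 2 is 4. From dim ker(T − (2)·I) = 3, there are exactly 3 Jordan blocks for λ = 2.
Step 2 — from the minimal polynomial, the factor (x − 2)^2 tells us the largest block for λ = 2 has size 2.
Step 3 — with total size 4, 3 blocks, and largest block 2, the block sizes (in nonincreasing order) are [2, 1, 1].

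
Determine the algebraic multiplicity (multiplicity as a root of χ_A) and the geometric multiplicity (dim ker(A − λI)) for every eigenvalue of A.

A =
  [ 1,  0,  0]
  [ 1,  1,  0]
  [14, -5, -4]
λ = -4: alg = 1, geom = 1; λ = 1: alg = 2, geom = 1

Step 1 — factor the characteristic polynomial to read off the algebraic multiplicities:
  χ_A(x) = (x - 1)^2*(x + 4)

Step 2 — compute geometric multiplicities via the rank-nullity identity g(λ) = n − rank(A − λI):
  rank(A − (-4)·I) = 2, so dim ker(A − (-4)·I) = n − 2 = 1
  rank(A − (1)·I) = 2, so dim ker(A − (1)·I) = n − 2 = 1

Summary:
  λ = -4: algebraic multiplicity = 1, geometric multiplicity = 1
  λ = 1: algebraic multiplicity = 2, geometric multiplicity = 1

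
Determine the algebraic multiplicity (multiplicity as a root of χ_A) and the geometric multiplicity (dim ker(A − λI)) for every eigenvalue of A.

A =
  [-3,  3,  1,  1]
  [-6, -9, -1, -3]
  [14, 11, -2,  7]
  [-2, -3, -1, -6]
λ = -5: alg = 4, geom = 2

Step 1 — factor the characteristic polynomial to read off the algebraic multiplicities:
  χ_A(x) = (x + 5)^4

Step 2 — compute geometric multiplicities via the rank-nullity identity g(λ) = n − rank(A − λI):
  rank(A − (-5)·I) = 2, so dim ker(A − (-5)·I) = n − 2 = 2

Summary:
  λ = -5: algebraic multiplicity = 4, geometric multiplicity = 2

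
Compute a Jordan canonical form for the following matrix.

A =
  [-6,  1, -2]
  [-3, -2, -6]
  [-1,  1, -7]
J_2(-5) ⊕ J_1(-5)

The characteristic polynomial is
  det(x·I − A) = x^3 + 15*x^2 + 75*x + 125 = (x + 5)^3

Eigenvalues and multiplicities (the geometric multiplicity of λ is n − rank(A − λI), which equals the number of Jordan blocks for λ):
  λ = -5: algebraic multiplicity = 3, geometric multiplicity = 2

Determining the block sizes for each eigenvalue:
  λ = -5: 2 blocks summing to 3 forces exactly one block of size 2 and the rest size 1 → block sizes [2, 1]

Assembling the blocks gives a Jordan form
J =
  [-5,  1,  0]
  [ 0, -5,  0]
  [ 0,  0, -5]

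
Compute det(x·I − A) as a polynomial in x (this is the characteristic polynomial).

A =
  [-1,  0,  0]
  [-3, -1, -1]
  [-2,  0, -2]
x^3 + 4*x^2 + 5*x + 2

Expanding det(x·I − A) (e.g. by cofactor expansion or by noting that A is similar to its Jordan form J, which has the same characteristic polynomial as A) gives
  χ_A(x) = x^3 + 4*x^2 + 5*x + 2
which factors as (x + 1)^2*(x + 2). The eigenvalues (with algebraic multiplicities) are λ = -2 with multiplicity 1, λ = -1 with multiplicity 2.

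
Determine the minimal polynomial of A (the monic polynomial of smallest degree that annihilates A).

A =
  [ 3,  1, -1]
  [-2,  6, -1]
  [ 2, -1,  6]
x^2 - 10*x + 25

The characteristic polynomial is χ_A(x) = (x - 5)^3, so the eigenvalues are known. The minimal polynomial is
  m_A(x) = Π_λ (x − λ)^{k_λ}
where k_λ is the size of the *largest* Jordan block for λ (equivalently, the smallest k with (A − λI)^k v = 0 for every generalised eigenvector v of λ).

  λ = 5: largest Jordan block has size 2, contributing (x − 5)^2

So m_A(x) = (x - 5)^2 = x^2 - 10*x + 25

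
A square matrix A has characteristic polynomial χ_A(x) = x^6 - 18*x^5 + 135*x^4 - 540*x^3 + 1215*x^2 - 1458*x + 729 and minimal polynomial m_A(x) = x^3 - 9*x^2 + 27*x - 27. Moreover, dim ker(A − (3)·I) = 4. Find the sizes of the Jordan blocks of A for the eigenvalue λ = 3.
Block sizes for λ = 3: [3, 1, 1, 1]

Step 1 — from the characteristic polynomial, algebraic multiplicity of λ = 3 is 6. From dim ker(A − (3)·I) = 4, there are exactly 4 Jordan blocks for λ = 3.
Step 2 — from the minimal polynomial, the factor (x − 3)^3 tells us the largest block for λ = 3 has size 3.
Step 3 — with total size 6, 4 blocks, and largest block 3, the block sizes (in nonincreasing order) are [3, 1, 1, 1].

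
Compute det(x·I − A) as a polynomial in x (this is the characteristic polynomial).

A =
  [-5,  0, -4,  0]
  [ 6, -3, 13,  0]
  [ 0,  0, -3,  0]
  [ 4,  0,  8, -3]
x^4 + 14*x^3 + 72*x^2 + 162*x + 135

Expanding det(x·I − A) (e.g. by cofactor expansion or by noting that A is similar to its Jordan form J, which has the same characteristic polynomial as A) gives
  χ_A(x) = x^4 + 14*x^3 + 72*x^2 + 162*x + 135
which factors as (x + 3)^3*(x + 5). The eigenvalues (with algebraic multiplicities) are λ = -5 with multiplicity 1, λ = -3 with multiplicity 3.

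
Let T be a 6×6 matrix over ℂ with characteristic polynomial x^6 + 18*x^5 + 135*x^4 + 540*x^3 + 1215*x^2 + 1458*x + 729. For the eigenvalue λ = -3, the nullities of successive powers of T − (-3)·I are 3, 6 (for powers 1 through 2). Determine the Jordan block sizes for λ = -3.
Block sizes for λ = -3: [2, 2, 2]

From the dimensions of kernels of powers, the number of Jordan blocks of size at least j is d_j − d_{j−1} where d_j = dim ker(N^j) (with d_0 = 0). Computing the differences gives [3, 3].
The number of blocks of size exactly k is (#blocks of size ≥ k) − (#blocks of size ≥ k + 1), so the partition is: 3 block(s) of size 2.
In nonincreasing order the block sizes are [2, 2, 2].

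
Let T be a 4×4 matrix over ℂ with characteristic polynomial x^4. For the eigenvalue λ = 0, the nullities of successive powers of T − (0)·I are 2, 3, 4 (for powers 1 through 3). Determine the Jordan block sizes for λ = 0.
Block sizes for λ = 0: [3, 1]

From the dimensions of kernels of powers, the number of Jordan blocks of size at least j is d_j − d_{j−1} where d_j = dim ker(N^j) (with d_0 = 0). Computing the differences gives [2, 1, 1].
The number of blocks of size exactly k is (#blocks of size ≥ k) − (#blocks of size ≥ k + 1), so the partition is: 1 block(s) of size 1, 1 block(s) of size 3.
In nonincreasing order the block sizes are [3, 1].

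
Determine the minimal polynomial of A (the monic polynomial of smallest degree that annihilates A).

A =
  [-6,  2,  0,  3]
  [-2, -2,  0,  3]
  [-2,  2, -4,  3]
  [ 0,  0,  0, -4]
x^2 + 8*x + 16

The characteristic polynomial is χ_A(x) = (x + 4)^4, so the eigenvalues are known. The minimal polynomial is
  m_A(x) = Π_λ (x − λ)^{k_λ}
where k_λ is the size of the *largest* Jordan block for λ (equivalently, the smallest k with (A − λI)^k v = 0 for every generalised eigenvector v of λ).

  λ = -4: largest Jordan block has size 2, contributing (x + 4)^2

So m_A(x) = (x + 4)^2 = x^2 + 8*x + 16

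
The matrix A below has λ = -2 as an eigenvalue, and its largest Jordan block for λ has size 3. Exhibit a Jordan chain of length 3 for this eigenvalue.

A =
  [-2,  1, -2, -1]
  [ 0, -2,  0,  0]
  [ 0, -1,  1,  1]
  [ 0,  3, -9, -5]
A Jordan chain for λ = -2 of length 3:
v_1 = (-1, 0, 0, 0)ᵀ
v_2 = (1, 0, -1, 3)ᵀ
v_3 = (0, 1, 0, 0)ᵀ

Let N = A − (-2)·I. We want v_3 with N^3 v_3 = 0 but N^2 v_3 ≠ 0; then v_{j-1} := N · v_j for j = 3, …, 2.

Pick v_3 = (0, 1, 0, 0)ᵀ.
Then v_2 = N · v_3 = (1, 0, -1, 3)ᵀ.
Then v_1 = N · v_2 = (-1, 0, 0, 0)ᵀ.

Sanity check: (A − (-2)·I) v_1 = (0, 0, 0, 0)ᵀ = 0. ✓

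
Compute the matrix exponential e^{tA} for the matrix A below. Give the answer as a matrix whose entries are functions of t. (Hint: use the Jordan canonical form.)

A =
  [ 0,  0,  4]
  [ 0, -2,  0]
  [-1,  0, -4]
e^{tA} =
  [2*t*exp(-2*t) + exp(-2*t), 0, 4*t*exp(-2*t)]
  [0, exp(-2*t), 0]
  [-t*exp(-2*t), 0, -2*t*exp(-2*t) + exp(-2*t)]

Strategy: write A = P · J · P⁻¹ where J is a Jordan canonical form, so e^{tA} = P · e^{tJ} · P⁻¹, and e^{tJ} can be computed block-by-block.

A has Jordan form
J =
  [-2,  1,  0]
  [ 0, -2,  0]
  [ 0,  0, -2]
(up to reordering of blocks).

Per-block formulas:
  For a 1×1 block at λ = -2: exp(t · [-2]) = [e^(-2t)].
  For a 2×2 Jordan block J_2(-2): exp(t · J_2(-2)) = e^(-2t)·(I + t·N), where N is the 2×2 nilpotent shift.

After assembling e^{tJ} and conjugating by P, we get:

e^{tA} =
  [2*t*exp(-2*t) + exp(-2*t), 0, 4*t*exp(-2*t)]
  [0, exp(-2*t), 0]
  [-t*exp(-2*t), 0, -2*t*exp(-2*t) + exp(-2*t)]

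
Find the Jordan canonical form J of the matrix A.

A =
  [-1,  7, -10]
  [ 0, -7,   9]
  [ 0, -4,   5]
J_3(-1)

The characteristic polynomial is
  det(x·I − A) = x^3 + 3*x^2 + 3*x + 1 = (x + 1)^3

Eigenvalues and multiplicities (the geometric multiplicity of λ is n − rank(A − λI), which equals the number of Jordan blocks for λ):
  λ = -1: algebraic multiplicity = 3, geometric multiplicity = 1

Determining the block sizes for each eigenvalue:
  λ = -1: one block (gm = 1), so the single block has size am = 3 → block sizes [3]

Assembling the blocks gives a Jordan form
J =
  [-1,  1,  0]
  [ 0, -1,  1]
  [ 0,  0, -1]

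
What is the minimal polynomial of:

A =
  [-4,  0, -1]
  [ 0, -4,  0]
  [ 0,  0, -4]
x^2 + 8*x + 16

The characteristic polynomial is χ_A(x) = (x + 4)^3, so the eigenvalues are known. The minimal polynomial is
  m_A(x) = Π_λ (x − λ)^{k_λ}
where k_λ is the size of the *largest* Jordan block for λ (equivalently, the smallest k with (A − λI)^k v = 0 for every generalised eigenvector v of λ).

  λ = -4: largest Jordan block has size 2, contributing (x + 4)^2

So m_A(x) = (x + 4)^2 = x^2 + 8*x + 16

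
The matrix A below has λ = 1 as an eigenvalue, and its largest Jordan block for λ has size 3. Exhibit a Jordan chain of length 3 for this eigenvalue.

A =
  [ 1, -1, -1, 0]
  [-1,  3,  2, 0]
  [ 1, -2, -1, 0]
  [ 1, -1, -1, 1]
A Jordan chain for λ = 1 of length 3:
v_1 = (0, 1, -1, -1)ᵀ
v_2 = (-1, 2, -2, -1)ᵀ
v_3 = (0, 1, 0, 0)ᵀ

Let N = A − (1)·I. We want v_3 with N^3 v_3 = 0 but N^2 v_3 ≠ 0; then v_{j-1} := N · v_j for j = 3, …, 2.

Pick v_3 = (0, 1, 0, 0)ᵀ.
Then v_2 = N · v_3 = (-1, 2, -2, -1)ᵀ.
Then v_1 = N · v_2 = (0, 1, -1, -1)ᵀ.

Sanity check: (A − (1)·I) v_1 = (0, 0, 0, 0)ᵀ = 0. ✓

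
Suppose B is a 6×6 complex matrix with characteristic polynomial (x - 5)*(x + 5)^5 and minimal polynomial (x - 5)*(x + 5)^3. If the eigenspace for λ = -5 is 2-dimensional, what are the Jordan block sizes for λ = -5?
Block sizes for λ = -5: [3, 2]

Step 1 — from the characteristic polynomial, algebraic multiplicity of λ = -5 is 5. From dim ker(B − (-5)·I) = 2, there are exactly 2 Jordan blocks for λ = -5.
Step 2 — from the minimal polynomial, the factor (x + 5)^3 tells us the largest block for λ = -5 has size 3.
Step 3 — with total size 5, 2 blocks, and largest block 3, the block sizes (in nonincreasing order) are [3, 2].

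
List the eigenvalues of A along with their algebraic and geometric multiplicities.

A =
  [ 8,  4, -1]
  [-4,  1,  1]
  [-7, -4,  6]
λ = 5: alg = 3, geom = 1

Step 1 — factor the characteristic polynomial to read off the algebraic multiplicities:
  χ_A(x) = (x - 5)^3

Step 2 — compute geometric multiplicities via the rank-nullity identity g(λ) = n − rank(A − λI):
  rank(A − (5)·I) = 2, so dim ker(A − (5)·I) = n − 2 = 1

Summary:
  λ = 5: algebraic multiplicity = 3, geometric multiplicity = 1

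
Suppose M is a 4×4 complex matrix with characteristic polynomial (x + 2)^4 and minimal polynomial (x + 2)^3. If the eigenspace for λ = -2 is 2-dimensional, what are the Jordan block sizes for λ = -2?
Block sizes for λ = -2: [3, 1]

Step 1 — from the characteristic polynomial, algebraic multiplicity of λ = -2 is 4. From dim ker(M − (-2)·I) = 2, there are exactly 2 Jordan blocks for λ = -2.
Step 2 — from the minimal polynomial, the factor (x + 2)^3 tells us the largest block for λ = -2 has size 3.
Step 3 — with total size 4, 2 blocks, and largest block 3, the block sizes (in nonincreasing order) are [3, 1].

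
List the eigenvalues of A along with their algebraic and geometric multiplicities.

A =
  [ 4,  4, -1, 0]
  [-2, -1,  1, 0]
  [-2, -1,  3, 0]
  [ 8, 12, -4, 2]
λ = 2: alg = 4, geom = 2

Step 1 — factor the characteristic polynomial to read off the algebraic multiplicities:
  χ_A(x) = (x - 2)^4

Step 2 — compute geometric multiplicities via the rank-nullity identity g(λ) = n − rank(A − λI):
  rank(A − (2)·I) = 2, so dim ker(A − (2)·I) = n − 2 = 2

Summary:
  λ = 2: algebraic multiplicity = 4, geometric multiplicity = 2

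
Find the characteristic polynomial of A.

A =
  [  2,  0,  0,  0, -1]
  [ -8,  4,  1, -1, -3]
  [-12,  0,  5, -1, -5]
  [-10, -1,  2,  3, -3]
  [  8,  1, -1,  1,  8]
x^5 - 22*x^4 + 193*x^3 - 844*x^2 + 1840*x - 1600

Expanding det(x·I − A) (e.g. by cofactor expansion or by noting that A is similar to its Jordan form J, which has the same characteristic polynomial as A) gives
  χ_A(x) = x^5 - 22*x^4 + 193*x^3 - 844*x^2 + 1840*x - 1600
which factors as (x - 5)^2*(x - 4)^3. The eigenvalues (with algebraic multiplicities) are λ = 4 with multiplicity 3, λ = 5 with multiplicity 2.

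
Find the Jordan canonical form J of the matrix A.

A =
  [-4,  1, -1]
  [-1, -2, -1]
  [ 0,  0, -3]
J_2(-3) ⊕ J_1(-3)

The characteristic polynomial is
  det(x·I − A) = x^3 + 9*x^2 + 27*x + 27 = (x + 3)^3

Eigenvalues and multiplicities (the geometric multiplicity of λ is n − rank(A − λI), which equals the number of Jordan blocks for λ):
  λ = -3: algebraic multiplicity = 3, geometric multiplicity = 2

Determining the block sizes for each eigenvalue:
  λ = -3: 2 blocks summing to 3 forces exactly one block of size 2 and the rest size 1 → block sizes [2, 1]

Assembling the blocks gives a Jordan form
J =
  [-3,  1,  0]
  [ 0, -3,  0]
  [ 0,  0, -3]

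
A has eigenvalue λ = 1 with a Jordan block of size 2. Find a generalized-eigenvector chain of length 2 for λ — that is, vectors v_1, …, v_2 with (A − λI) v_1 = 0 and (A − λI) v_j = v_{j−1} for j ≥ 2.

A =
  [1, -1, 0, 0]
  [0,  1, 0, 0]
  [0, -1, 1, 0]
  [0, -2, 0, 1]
A Jordan chain for λ = 1 of length 2:
v_1 = (-1, 0, -1, -2)ᵀ
v_2 = (0, 1, 0, 0)ᵀ

Let N = A − (1)·I. We want v_2 with N^2 v_2 = 0 but N^1 v_2 ≠ 0; then v_{j-1} := N · v_j for j = 2, …, 2.

Pick v_2 = (0, 1, 0, 0)ᵀ.
Then v_1 = N · v_2 = (-1, 0, -1, -2)ᵀ.

Sanity check: (A − (1)·I) v_1 = (0, 0, 0, 0)ᵀ = 0. ✓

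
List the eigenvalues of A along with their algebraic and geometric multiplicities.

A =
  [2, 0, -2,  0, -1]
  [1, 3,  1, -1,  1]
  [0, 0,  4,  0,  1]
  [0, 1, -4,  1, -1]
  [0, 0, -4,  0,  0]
λ = 2: alg = 5, geom = 2

Step 1 — factor the characteristic polynomial to read off the algebraic multiplicities:
  χ_A(x) = (x - 2)^5

Step 2 — compute geometric multiplicities via the rank-nullity identity g(λ) = n − rank(A − λI):
  rank(A − (2)·I) = 3, so dim ker(A − (2)·I) = n − 3 = 2

Summary:
  λ = 2: algebraic multiplicity = 5, geometric multiplicity = 2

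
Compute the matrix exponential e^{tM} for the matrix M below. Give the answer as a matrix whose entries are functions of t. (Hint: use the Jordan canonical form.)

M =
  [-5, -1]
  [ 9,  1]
e^{tM} =
  [-3*t*exp(-2*t) + exp(-2*t), -t*exp(-2*t)]
  [9*t*exp(-2*t), 3*t*exp(-2*t) + exp(-2*t)]

Strategy: write M = P · J · P⁻¹ where J is a Jordan canonical form, so e^{tM} = P · e^{tJ} · P⁻¹, and e^{tJ} can be computed block-by-block.

M has Jordan form
J =
  [-2,  1]
  [ 0, -2]
(up to reordering of blocks).

Per-block formulas:
  For a 2×2 Jordan block J_2(-2): exp(t · J_2(-2)) = e^(-2t)·(I + t·N), where N is the 2×2 nilpotent shift.

After assembling e^{tJ} and conjugating by P, we get:

e^{tM} =
  [-3*t*exp(-2*t) + exp(-2*t), -t*exp(-2*t)]
  [9*t*exp(-2*t), 3*t*exp(-2*t) + exp(-2*t)]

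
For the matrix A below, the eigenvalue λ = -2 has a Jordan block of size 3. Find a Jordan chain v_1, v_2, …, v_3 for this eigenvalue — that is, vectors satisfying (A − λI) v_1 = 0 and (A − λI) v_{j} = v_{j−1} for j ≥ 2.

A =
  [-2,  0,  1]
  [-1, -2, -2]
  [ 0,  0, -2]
A Jordan chain for λ = -2 of length 3:
v_1 = (0, -1, 0)ᵀ
v_2 = (1, -2, 0)ᵀ
v_3 = (0, 0, 1)ᵀ

Let N = A − (-2)·I. We want v_3 with N^3 v_3 = 0 but N^2 v_3 ≠ 0; then v_{j-1} := N · v_j for j = 3, …, 2.

Pick v_3 = (0, 0, 1)ᵀ.
Then v_2 = N · v_3 = (1, -2, 0)ᵀ.
Then v_1 = N · v_2 = (0, -1, 0)ᵀ.

Sanity check: (A − (-2)·I) v_1 = (0, 0, 0)ᵀ = 0. ✓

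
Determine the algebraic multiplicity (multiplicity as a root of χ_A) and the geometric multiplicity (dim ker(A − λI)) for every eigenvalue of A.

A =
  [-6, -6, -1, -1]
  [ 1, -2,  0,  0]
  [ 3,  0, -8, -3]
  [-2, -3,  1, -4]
λ = -5: alg = 4, geom = 2

Step 1 — factor the characteristic polynomial to read off the algebraic multiplicities:
  χ_A(x) = (x + 5)^4

Step 2 — compute geometric multiplicities via the rank-nullity identity g(λ) = n − rank(A − λI):
  rank(A − (-5)·I) = 2, so dim ker(A − (-5)·I) = n − 2 = 2

Summary:
  λ = -5: algebraic multiplicity = 4, geometric multiplicity = 2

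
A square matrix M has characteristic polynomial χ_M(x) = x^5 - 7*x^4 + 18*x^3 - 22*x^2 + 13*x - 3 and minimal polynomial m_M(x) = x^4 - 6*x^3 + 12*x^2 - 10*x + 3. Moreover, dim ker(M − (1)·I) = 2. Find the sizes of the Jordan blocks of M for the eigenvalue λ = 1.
Block sizes for λ = 1: [3, 1]

Step 1 — from the characteristic polynomial, algebraic multiplicity of λ = 1 is 4. From dim ker(M − (1)·I) = 2, there are exactly 2 Jordan blocks for λ = 1.
Step 2 — from the minimal polynomial, the factor (x − 1)^3 tells us the largest block for λ = 1 has size 3.
Step 3 — with total size 4, 2 blocks, and largest block 3, the block sizes (in nonincreasing order) are [3, 1].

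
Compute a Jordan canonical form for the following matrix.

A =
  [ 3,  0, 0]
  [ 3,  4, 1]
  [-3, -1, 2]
J_2(3) ⊕ J_1(3)

The characteristic polynomial is
  det(x·I − A) = x^3 - 9*x^2 + 27*x - 27 = (x - 3)^3

Eigenvalues and multiplicities (the geometric multiplicity of λ is n − rank(A − λI), which equals the number of Jordan blocks for λ):
  λ = 3: algebraic multiplicity = 3, geometric multiplicity = 2

Determining the block sizes for each eigenvalue:
  λ = 3: 2 blocks summing to 3 forces exactly one block of size 2 and the rest size 1 → block sizes [2, 1]

Assembling the blocks gives a Jordan form
J =
  [3, 1, 0]
  [0, 3, 0]
  [0, 0, 3]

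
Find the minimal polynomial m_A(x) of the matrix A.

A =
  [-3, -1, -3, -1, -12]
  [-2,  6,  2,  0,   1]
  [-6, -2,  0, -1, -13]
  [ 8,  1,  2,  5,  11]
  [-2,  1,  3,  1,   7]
x^4 - 10*x^3 + 250*x - 625

The characteristic polynomial is χ_A(x) = (x - 5)^4*(x + 5), so the eigenvalues are known. The minimal polynomial is
  m_A(x) = Π_λ (x − λ)^{k_λ}
where k_λ is the size of the *largest* Jordan block for λ (equivalently, the smallest k with (A − λI)^k v = 0 for every generalised eigenvector v of λ).

  λ = -5: largest Jordan block has size 1, contributing (x + 5)
  λ = 5: largest Jordan block has size 3, contributing (x − 5)^3

So m_A(x) = (x - 5)^3*(x + 5) = x^4 - 10*x^3 + 250*x - 625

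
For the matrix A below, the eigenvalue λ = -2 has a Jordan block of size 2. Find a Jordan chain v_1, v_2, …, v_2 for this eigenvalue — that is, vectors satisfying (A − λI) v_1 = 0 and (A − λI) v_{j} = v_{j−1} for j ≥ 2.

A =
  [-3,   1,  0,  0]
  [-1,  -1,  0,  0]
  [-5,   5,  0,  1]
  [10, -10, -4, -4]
A Jordan chain for λ = -2 of length 2:
v_1 = (-1, -1, -5, 10)ᵀ
v_2 = (1, 0, 0, 0)ᵀ

Let N = A − (-2)·I. We want v_2 with N^2 v_2 = 0 but N^1 v_2 ≠ 0; then v_{j-1} := N · v_j for j = 2, …, 2.

Pick v_2 = (1, 0, 0, 0)ᵀ.
Then v_1 = N · v_2 = (-1, -1, -5, 10)ᵀ.

Sanity check: (A − (-2)·I) v_1 = (0, 0, 0, 0)ᵀ = 0. ✓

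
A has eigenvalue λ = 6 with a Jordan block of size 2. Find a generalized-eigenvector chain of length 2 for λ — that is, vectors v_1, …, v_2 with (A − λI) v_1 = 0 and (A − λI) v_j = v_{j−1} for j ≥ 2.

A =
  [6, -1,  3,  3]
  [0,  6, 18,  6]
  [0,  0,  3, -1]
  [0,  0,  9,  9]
A Jordan chain for λ = 6 of length 2:
v_1 = (-1, 0, 0, 0)ᵀ
v_2 = (0, 1, 0, 0)ᵀ

Let N = A − (6)·I. We want v_2 with N^2 v_2 = 0 but N^1 v_2 ≠ 0; then v_{j-1} := N · v_j for j = 2, …, 2.

Pick v_2 = (0, 1, 0, 0)ᵀ.
Then v_1 = N · v_2 = (-1, 0, 0, 0)ᵀ.

Sanity check: (A − (6)·I) v_1 = (0, 0, 0, 0)ᵀ = 0. ✓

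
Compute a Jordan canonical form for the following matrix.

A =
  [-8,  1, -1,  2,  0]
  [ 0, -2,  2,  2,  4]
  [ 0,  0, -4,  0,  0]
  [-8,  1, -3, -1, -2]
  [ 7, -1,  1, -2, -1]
J_2(-4) ⊕ J_1(-4) ⊕ J_1(-3) ⊕ J_1(-1)

The characteristic polynomial is
  det(x·I − A) = x^5 + 16*x^4 + 99*x^3 + 292*x^2 + 400*x + 192 = (x + 1)*(x + 3)*(x + 4)^3

Eigenvalues and multiplicities (the geometric multiplicity of λ is n − rank(A − λI), which equals the number of Jordan blocks for λ):
  λ = -4: algebraic multiplicity = 3, geometric multiplicity = 2
  λ = -3: algebraic multiplicity = 1, geometric multiplicity = 1
  λ = -1: algebraic multiplicity = 1, geometric multiplicity = 1

Determining the block sizes for each eigenvalue:
  λ = -4: 2 blocks summing to 3 forces exactly one block of size 2 and the rest size 1 → block sizes [2, 1]
  λ = -3: one block (gm = 1), so the single block has size am = 1 → block sizes [1]
  λ = -1: one block (gm = 1), so the single block has size am = 1 → block sizes [1]

Assembling the blocks gives a Jordan form
J =
  [-4,  1,  0,  0,  0]
  [ 0, -4,  0,  0,  0]
  [ 0,  0, -4,  0,  0]
  [ 0,  0,  0, -3,  0]
  [ 0,  0,  0,  0, -1]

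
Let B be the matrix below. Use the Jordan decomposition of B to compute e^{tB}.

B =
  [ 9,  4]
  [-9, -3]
e^{tB} =
  [6*t*exp(3*t) + exp(3*t), 4*t*exp(3*t)]
  [-9*t*exp(3*t), -6*t*exp(3*t) + exp(3*t)]

Strategy: write B = P · J · P⁻¹ where J is a Jordan canonical form, so e^{tB} = P · e^{tJ} · P⁻¹, and e^{tJ} can be computed block-by-block.

B has Jordan form
J =
  [3, 1]
  [0, 3]
(up to reordering of blocks).

Per-block formulas:
  For a 2×2 Jordan block J_2(3): exp(t · J_2(3)) = e^(3t)·(I + t·N), where N is the 2×2 nilpotent shift.

After assembling e^{tJ} and conjugating by P, we get:

e^{tB} =
  [6*t*exp(3*t) + exp(3*t), 4*t*exp(3*t)]
  [-9*t*exp(3*t), -6*t*exp(3*t) + exp(3*t)]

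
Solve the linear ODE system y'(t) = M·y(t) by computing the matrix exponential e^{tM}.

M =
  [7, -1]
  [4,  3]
e^{tM} =
  [2*t*exp(5*t) + exp(5*t), -t*exp(5*t)]
  [4*t*exp(5*t), -2*t*exp(5*t) + exp(5*t)]

Strategy: write M = P · J · P⁻¹ where J is a Jordan canonical form, so e^{tM} = P · e^{tJ} · P⁻¹, and e^{tJ} can be computed block-by-block.

M has Jordan form
J =
  [5, 1]
  [0, 5]
(up to reordering of blocks).

Per-block formulas:
  For a 2×2 Jordan block J_2(5): exp(t · J_2(5)) = e^(5t)·(I + t·N), where N is the 2×2 nilpotent shift.

After assembling e^{tJ} and conjugating by P, we get:

e^{tM} =
  [2*t*exp(5*t) + exp(5*t), -t*exp(5*t)]
  [4*t*exp(5*t), -2*t*exp(5*t) + exp(5*t)]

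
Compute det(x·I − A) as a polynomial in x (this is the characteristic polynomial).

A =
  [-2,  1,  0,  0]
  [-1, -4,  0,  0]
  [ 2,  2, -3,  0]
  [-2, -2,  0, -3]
x^4 + 12*x^3 + 54*x^2 + 108*x + 81

Expanding det(x·I − A) (e.g. by cofactor expansion or by noting that A is similar to its Jordan form J, which has the same characteristic polynomial as A) gives
  χ_A(x) = x^4 + 12*x^3 + 54*x^2 + 108*x + 81
which factors as (x + 3)^4. The eigenvalues (with algebraic multiplicities) are λ = -3 with multiplicity 4.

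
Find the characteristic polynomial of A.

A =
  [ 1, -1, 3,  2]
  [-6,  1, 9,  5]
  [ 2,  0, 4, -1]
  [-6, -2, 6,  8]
x^4 - 14*x^3 + 73*x^2 - 168*x + 144

Expanding det(x·I − A) (e.g. by cofactor expansion or by noting that A is similar to its Jordan form J, which has the same characteristic polynomial as A) gives
  χ_A(x) = x^4 - 14*x^3 + 73*x^2 - 168*x + 144
which factors as (x - 4)^2*(x - 3)^2. The eigenvalues (with algebraic multiplicities) are λ = 3 with multiplicity 2, λ = 4 with multiplicity 2.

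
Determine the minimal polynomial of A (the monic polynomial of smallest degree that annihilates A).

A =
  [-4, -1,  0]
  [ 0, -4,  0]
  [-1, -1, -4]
x^3 + 12*x^2 + 48*x + 64

The characteristic polynomial is χ_A(x) = (x + 4)^3, so the eigenvalues are known. The minimal polynomial is
  m_A(x) = Π_λ (x − λ)^{k_λ}
where k_λ is the size of the *largest* Jordan block for λ (equivalently, the smallest k with (A − λI)^k v = 0 for every generalised eigenvector v of λ).

  λ = -4: largest Jordan block has size 3, contributing (x + 4)^3

So m_A(x) = (x + 4)^3 = x^3 + 12*x^2 + 48*x + 64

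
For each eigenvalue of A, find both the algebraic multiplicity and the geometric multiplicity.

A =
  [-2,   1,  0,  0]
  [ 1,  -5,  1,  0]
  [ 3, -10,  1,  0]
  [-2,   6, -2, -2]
λ = -2: alg = 4, geom = 2

Step 1 — factor the characteristic polynomial to read off the algebraic multiplicities:
  χ_A(x) = (x + 2)^4

Step 2 — compute geometric multiplicities via the rank-nullity identity g(λ) = n − rank(A − λI):
  rank(A − (-2)·I) = 2, so dim ker(A − (-2)·I) = n − 2 = 2

Summary:
  λ = -2: algebraic multiplicity = 4, geometric multiplicity = 2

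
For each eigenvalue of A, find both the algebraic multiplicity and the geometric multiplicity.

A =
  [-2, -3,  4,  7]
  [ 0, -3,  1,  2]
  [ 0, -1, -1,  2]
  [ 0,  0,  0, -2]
λ = -2: alg = 4, geom = 2

Step 1 — factor the characteristic polynomial to read off the algebraic multiplicities:
  χ_A(x) = (x + 2)^4

Step 2 — compute geometric multiplicities via the rank-nullity identity g(λ) = n − rank(A − λI):
  rank(A − (-2)·I) = 2, so dim ker(A − (-2)·I) = n − 2 = 2

Summary:
  λ = -2: algebraic multiplicity = 4, geometric multiplicity = 2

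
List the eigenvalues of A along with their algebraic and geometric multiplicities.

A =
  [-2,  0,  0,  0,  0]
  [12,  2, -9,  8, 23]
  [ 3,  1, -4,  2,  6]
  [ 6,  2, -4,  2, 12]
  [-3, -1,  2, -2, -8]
λ = -2: alg = 5, geom = 3

Step 1 — factor the characteristic polynomial to read off the algebraic multiplicities:
  χ_A(x) = (x + 2)^5

Step 2 — compute geometric multiplicities via the rank-nullity identity g(λ) = n − rank(A − λI):
  rank(A − (-2)·I) = 2, so dim ker(A − (-2)·I) = n − 2 = 3

Summary:
  λ = -2: algebraic multiplicity = 5, geometric multiplicity = 3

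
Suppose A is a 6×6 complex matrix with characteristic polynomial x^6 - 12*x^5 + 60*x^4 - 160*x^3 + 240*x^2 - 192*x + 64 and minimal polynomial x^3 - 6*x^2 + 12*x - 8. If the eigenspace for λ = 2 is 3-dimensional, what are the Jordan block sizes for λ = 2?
Block sizes for λ = 2: [3, 2, 1]

Step 1 — from the characteristic polynomial, algebraic multiplicity of λ = 2 is 6. From dim ker(A − (2)·I) = 3, there are exactly 3 Jordan blocks for λ = 2.
Step 2 — from the minimal polynomial, the factor (x − 2)^3 tells us the largest block for λ = 2 has size 3.
Step 3 — with total size 6, 3 blocks, and largest block 3, the block sizes (in nonincreasing order) are [3, 2, 1].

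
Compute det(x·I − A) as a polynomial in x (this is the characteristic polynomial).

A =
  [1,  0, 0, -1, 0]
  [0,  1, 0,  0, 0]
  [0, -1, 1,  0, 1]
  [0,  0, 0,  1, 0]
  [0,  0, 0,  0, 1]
x^5 - 5*x^4 + 10*x^3 - 10*x^2 + 5*x - 1

Expanding det(x·I − A) (e.g. by cofactor expansion or by noting that A is similar to its Jordan form J, which has the same characteristic polynomial as A) gives
  χ_A(x) = x^5 - 5*x^4 + 10*x^3 - 10*x^2 + 5*x - 1
which factors as (x - 1)^5. The eigenvalues (with algebraic multiplicities) are λ = 1 with multiplicity 5.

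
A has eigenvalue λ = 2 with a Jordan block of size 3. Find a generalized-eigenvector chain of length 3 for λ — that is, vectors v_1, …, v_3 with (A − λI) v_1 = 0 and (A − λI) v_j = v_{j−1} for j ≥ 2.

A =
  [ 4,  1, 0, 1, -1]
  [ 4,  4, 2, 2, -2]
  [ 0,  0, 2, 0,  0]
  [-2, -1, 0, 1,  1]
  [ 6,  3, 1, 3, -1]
A Jordan chain for λ = 2 of length 3:
v_1 = (1, 2, 0, -1, 3)ᵀ
v_2 = (0, 2, 0, 0, 1)ᵀ
v_3 = (0, 0, 1, 0, 0)ᵀ

Let N = A − (2)·I. We want v_3 with N^3 v_3 = 0 but N^2 v_3 ≠ 0; then v_{j-1} := N · v_j for j = 3, …, 2.

Pick v_3 = (0, 0, 1, 0, 0)ᵀ.
Then v_2 = N · v_3 = (0, 2, 0, 0, 1)ᵀ.
Then v_1 = N · v_2 = (1, 2, 0, -1, 3)ᵀ.

Sanity check: (A − (2)·I) v_1 = (0, 0, 0, 0, 0)ᵀ = 0. ✓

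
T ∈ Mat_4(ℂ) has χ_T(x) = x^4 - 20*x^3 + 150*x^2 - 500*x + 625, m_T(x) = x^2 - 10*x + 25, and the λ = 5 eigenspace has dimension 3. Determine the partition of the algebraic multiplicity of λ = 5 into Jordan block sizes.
Block sizes for λ = 5: [2, 1, 1]

Step 1 — from the characteristic polynomial, algebraic multiplicity of λ = 5 is 4. From dim ker(T − (5)·I) = 3, there are exactly 3 Jordan blocks for λ = 5.
Step 2 — from the minimal polynomial, the factor (x − 5)^2 tells us the largest block for λ = 5 has size 2.
Step 3 — with total size 4, 3 blocks, and largest block 2, the block sizes (in nonincreasing order) are [2, 1, 1].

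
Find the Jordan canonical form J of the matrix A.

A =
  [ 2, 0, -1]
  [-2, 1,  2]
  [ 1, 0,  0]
J_2(1) ⊕ J_1(1)

The characteristic polynomial is
  det(x·I − A) = x^3 - 3*x^2 + 3*x - 1 = (x - 1)^3

Eigenvalues and multiplicities (the geometric multiplicity of λ is n − rank(A − λI), which equals the number of Jordan blocks for λ):
  λ = 1: algebraic multiplicity = 3, geometric multiplicity = 2

Determining the block sizes for each eigenvalue:
  λ = 1: 2 blocks summing to 3 forces exactly one block of size 2 and the rest size 1 → block sizes [2, 1]

Assembling the blocks gives a Jordan form
J =
  [1, 1, 0]
  [0, 1, 0]
  [0, 0, 1]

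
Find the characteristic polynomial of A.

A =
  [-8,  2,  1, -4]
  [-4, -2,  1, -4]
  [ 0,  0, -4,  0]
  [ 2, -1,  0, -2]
x^4 + 16*x^3 + 96*x^2 + 256*x + 256

Expanding det(x·I − A) (e.g. by cofactor expansion or by noting that A is similar to its Jordan form J, which has the same characteristic polynomial as A) gives
  χ_A(x) = x^4 + 16*x^3 + 96*x^2 + 256*x + 256
which factors as (x + 4)^4. The eigenvalues (with algebraic multiplicities) are λ = -4 with multiplicity 4.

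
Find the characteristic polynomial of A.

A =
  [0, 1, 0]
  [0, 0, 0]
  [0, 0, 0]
x^3

Expanding det(x·I − A) (e.g. by cofactor expansion or by noting that A is similar to its Jordan form J, which has the same characteristic polynomial as A) gives
  χ_A(x) = x^3
which factors as x^3. The eigenvalues (with algebraic multiplicities) are λ = 0 with multiplicity 3.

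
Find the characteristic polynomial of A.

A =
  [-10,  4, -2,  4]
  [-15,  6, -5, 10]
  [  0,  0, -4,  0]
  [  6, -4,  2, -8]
x^4 + 16*x^3 + 96*x^2 + 256*x + 256

Expanding det(x·I − A) (e.g. by cofactor expansion or by noting that A is similar to its Jordan form J, which has the same characteristic polynomial as A) gives
  χ_A(x) = x^4 + 16*x^3 + 96*x^2 + 256*x + 256
which factors as (x + 4)^4. The eigenvalues (with algebraic multiplicities) are λ = -4 with multiplicity 4.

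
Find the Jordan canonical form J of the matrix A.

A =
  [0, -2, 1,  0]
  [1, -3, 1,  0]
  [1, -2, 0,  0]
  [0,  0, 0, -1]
J_2(-1) ⊕ J_1(-1) ⊕ J_1(-1)

The characteristic polynomial is
  det(x·I − A) = x^4 + 4*x^3 + 6*x^2 + 4*x + 1 = (x + 1)^4

Eigenvalues and multiplicities (the geometric multiplicity of λ is n − rank(A − λI), which equals the number of Jordan blocks for λ):
  λ = -1: algebraic multiplicity = 4, geometric multiplicity = 3

Determining the block sizes for each eigenvalue:
  λ = -1: 3 blocks summing to 4 forces exactly one block of size 2 and the rest size 1 → block sizes [2, 1, 1]

Assembling the blocks gives a Jordan form
J =
  [-1,  1,  0,  0]
  [ 0, -1,  0,  0]
  [ 0,  0, -1,  0]
  [ 0,  0,  0, -1]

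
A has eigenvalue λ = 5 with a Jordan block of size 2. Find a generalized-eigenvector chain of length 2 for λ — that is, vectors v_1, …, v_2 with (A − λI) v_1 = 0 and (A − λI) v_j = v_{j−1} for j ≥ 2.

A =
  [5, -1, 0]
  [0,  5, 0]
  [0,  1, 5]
A Jordan chain for λ = 5 of length 2:
v_1 = (-1, 0, 1)ᵀ
v_2 = (0, 1, 0)ᵀ

Let N = A − (5)·I. We want v_2 with N^2 v_2 = 0 but N^1 v_2 ≠ 0; then v_{j-1} := N · v_j for j = 2, …, 2.

Pick v_2 = (0, 1, 0)ᵀ.
Then v_1 = N · v_2 = (-1, 0, 1)ᵀ.

Sanity check: (A − (5)·I) v_1 = (0, 0, 0)ᵀ = 0. ✓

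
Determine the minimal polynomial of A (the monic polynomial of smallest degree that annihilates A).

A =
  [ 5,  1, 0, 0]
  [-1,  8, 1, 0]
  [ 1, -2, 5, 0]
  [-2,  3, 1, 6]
x^3 - 18*x^2 + 108*x - 216

The characteristic polynomial is χ_A(x) = (x - 6)^4, so the eigenvalues are known. The minimal polynomial is
  m_A(x) = Π_λ (x − λ)^{k_λ}
where k_λ is the size of the *largest* Jordan block for λ (equivalently, the smallest k with (A − λI)^k v = 0 for every generalised eigenvector v of λ).

  λ = 6: largest Jordan block has size 3, contributing (x − 6)^3

So m_A(x) = (x - 6)^3 = x^3 - 18*x^2 + 108*x - 216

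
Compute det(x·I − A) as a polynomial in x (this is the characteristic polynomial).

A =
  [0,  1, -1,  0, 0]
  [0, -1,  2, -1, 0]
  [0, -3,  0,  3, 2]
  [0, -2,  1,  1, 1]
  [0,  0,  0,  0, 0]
x^5

Expanding det(x·I − A) (e.g. by cofactor expansion or by noting that A is similar to its Jordan form J, which has the same characteristic polynomial as A) gives
  χ_A(x) = x^5
which factors as x^5. The eigenvalues (with algebraic multiplicities) are λ = 0 with multiplicity 5.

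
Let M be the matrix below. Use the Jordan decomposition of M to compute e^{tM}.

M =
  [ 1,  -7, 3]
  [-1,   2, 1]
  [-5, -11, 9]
e^{tM} =
  [t^2*exp(4*t)/2 - 3*t*exp(4*t) + exp(4*t), t^2*exp(4*t) - 7*t*exp(4*t), -t^2*exp(4*t)/2 + 3*t*exp(4*t)]
  [-t*exp(4*t), -2*t*exp(4*t) + exp(4*t), t*exp(4*t)]
  [t^2*exp(4*t)/2 - 5*t*exp(4*t), t^2*exp(4*t) - 11*t*exp(4*t), -t^2*exp(4*t)/2 + 5*t*exp(4*t) + exp(4*t)]

Strategy: write M = P · J · P⁻¹ where J is a Jordan canonical form, so e^{tM} = P · e^{tJ} · P⁻¹, and e^{tJ} can be computed block-by-block.

M has Jordan form
J =
  [4, 1, 0]
  [0, 4, 1]
  [0, 0, 4]
(up to reordering of blocks).

Per-block formulas:
  For a 3×3 Jordan block J_3(4): exp(t · J_3(4)) = e^(4t)·(I + t·N + (t^2/2)·N^2), where N is the 3×3 nilpotent shift.

After assembling e^{tJ} and conjugating by P, we get:

e^{tM} =
  [t^2*exp(4*t)/2 - 3*t*exp(4*t) + exp(4*t), t^2*exp(4*t) - 7*t*exp(4*t), -t^2*exp(4*t)/2 + 3*t*exp(4*t)]
  [-t*exp(4*t), -2*t*exp(4*t) + exp(4*t), t*exp(4*t)]
  [t^2*exp(4*t)/2 - 5*t*exp(4*t), t^2*exp(4*t) - 11*t*exp(4*t), -t^2*exp(4*t)/2 + 5*t*exp(4*t) + exp(4*t)]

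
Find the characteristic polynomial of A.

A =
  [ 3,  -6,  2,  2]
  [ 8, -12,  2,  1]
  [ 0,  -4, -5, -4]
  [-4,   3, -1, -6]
x^4 + 20*x^3 + 150*x^2 + 500*x + 625

Expanding det(x·I − A) (e.g. by cofactor expansion or by noting that A is similar to its Jordan form J, which has the same characteristic polynomial as A) gives
  χ_A(x) = x^4 + 20*x^3 + 150*x^2 + 500*x + 625
which factors as (x + 5)^4. The eigenvalues (with algebraic multiplicities) are λ = -5 with multiplicity 4.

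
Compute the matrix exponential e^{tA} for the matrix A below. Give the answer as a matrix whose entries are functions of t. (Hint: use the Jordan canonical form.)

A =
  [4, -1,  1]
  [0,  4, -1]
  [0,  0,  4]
e^{tA} =
  [exp(4*t), -t*exp(4*t), t^2*exp(4*t)/2 + t*exp(4*t)]
  [0, exp(4*t), -t*exp(4*t)]
  [0, 0, exp(4*t)]

Strategy: write A = P · J · P⁻¹ where J is a Jordan canonical form, so e^{tA} = P · e^{tJ} · P⁻¹, and e^{tJ} can be computed block-by-block.

A has Jordan form
J =
  [4, 1, 0]
  [0, 4, 1]
  [0, 0, 4]
(up to reordering of blocks).

Per-block formulas:
  For a 3×3 Jordan block J_3(4): exp(t · J_3(4)) = e^(4t)·(I + t·N + (t^2/2)·N^2), where N is the 3×3 nilpotent shift.

After assembling e^{tJ} and conjugating by P, we get:

e^{tA} =
  [exp(4*t), -t*exp(4*t), t^2*exp(4*t)/2 + t*exp(4*t)]
  [0, exp(4*t), -t*exp(4*t)]
  [0, 0, exp(4*t)]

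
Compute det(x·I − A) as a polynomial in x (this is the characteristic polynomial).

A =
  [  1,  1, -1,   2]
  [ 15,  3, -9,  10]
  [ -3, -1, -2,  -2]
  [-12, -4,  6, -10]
x^4 + 8*x^3 + 24*x^2 + 32*x + 16

Expanding det(x·I − A) (e.g. by cofactor expansion or by noting that A is similar to its Jordan form J, which has the same characteristic polynomial as A) gives
  χ_A(x) = x^4 + 8*x^3 + 24*x^2 + 32*x + 16
which factors as (x + 2)^4. The eigenvalues (with algebraic multiplicities) are λ = -2 with multiplicity 4.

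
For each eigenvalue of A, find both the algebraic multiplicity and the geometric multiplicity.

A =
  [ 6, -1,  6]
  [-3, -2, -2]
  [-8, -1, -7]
λ = -1: alg = 3, geom = 1

Step 1 — factor the characteristic polynomial to read off the algebraic multiplicities:
  χ_A(x) = (x + 1)^3

Step 2 — compute geometric multiplicities via the rank-nullity identity g(λ) = n − rank(A − λI):
  rank(A − (-1)·I) = 2, so dim ker(A − (-1)·I) = n − 2 = 1

Summary:
  λ = -1: algebraic multiplicity = 3, geometric multiplicity = 1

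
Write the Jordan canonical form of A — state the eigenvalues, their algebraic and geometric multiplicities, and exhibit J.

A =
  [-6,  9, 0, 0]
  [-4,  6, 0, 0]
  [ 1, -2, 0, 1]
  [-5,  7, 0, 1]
J_2(0) ⊕ J_1(0) ⊕ J_1(1)

The characteristic polynomial is
  det(x·I − A) = x^4 - x^3 = x^3*(x - 1)

Eigenvalues and multiplicities (the geometric multiplicity of λ is n − rank(A − λI), which equals the number of Jordan blocks for λ):
  λ = 0: algebraic multiplicity = 3, geometric multiplicity = 2
  λ = 1: algebraic multiplicity = 1, geometric multiplicity = 1

Determining the block sizes for each eigenvalue:
  λ = 0: 2 blocks summing to 3 forces exactly one block of size 2 and the rest size 1 → block sizes [2, 1]
  λ = 1: one block (gm = 1), so the single block has size am = 1 → block sizes [1]

Assembling the blocks gives a Jordan form
J =
  [0, 1, 0, 0]
  [0, 0, 0, 0]
  [0, 0, 0, 0]
  [0, 0, 0, 1]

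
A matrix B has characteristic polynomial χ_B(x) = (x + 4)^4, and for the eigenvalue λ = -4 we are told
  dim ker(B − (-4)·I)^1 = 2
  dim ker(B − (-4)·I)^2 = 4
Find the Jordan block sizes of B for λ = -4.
Block sizes for λ = -4: [2, 2]

From the dimensions of kernels of powers, the number of Jordan blocks of size at least j is d_j − d_{j−1} where d_j = dim ker(N^j) (with d_0 = 0). Computing the differences gives [2, 2].
The number of blocks of size exactly k is (#blocks of size ≥ k) − (#blocks of size ≥ k + 1), so the partition is: 2 block(s) of size 2.
In nonincreasing order the block sizes are [2, 2].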